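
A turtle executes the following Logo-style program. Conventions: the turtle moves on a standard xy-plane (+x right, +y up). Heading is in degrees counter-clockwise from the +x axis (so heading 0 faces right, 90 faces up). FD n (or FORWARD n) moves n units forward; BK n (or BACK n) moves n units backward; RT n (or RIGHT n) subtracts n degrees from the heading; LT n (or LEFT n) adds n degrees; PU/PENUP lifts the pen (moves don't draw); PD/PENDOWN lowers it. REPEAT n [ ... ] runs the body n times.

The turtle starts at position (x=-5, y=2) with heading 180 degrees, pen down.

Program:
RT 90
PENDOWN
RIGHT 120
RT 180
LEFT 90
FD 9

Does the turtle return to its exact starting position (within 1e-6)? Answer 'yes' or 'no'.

Answer: no

Derivation:
Executing turtle program step by step:
Start: pos=(-5,2), heading=180, pen down
RT 90: heading 180 -> 90
PD: pen down
RT 120: heading 90 -> 330
RT 180: heading 330 -> 150
LT 90: heading 150 -> 240
FD 9: (-5,2) -> (-9.5,-5.794) [heading=240, draw]
Final: pos=(-9.5,-5.794), heading=240, 1 segment(s) drawn

Start position: (-5, 2)
Final position: (-9.5, -5.794)
Distance = 9; >= 1e-6 -> NOT closed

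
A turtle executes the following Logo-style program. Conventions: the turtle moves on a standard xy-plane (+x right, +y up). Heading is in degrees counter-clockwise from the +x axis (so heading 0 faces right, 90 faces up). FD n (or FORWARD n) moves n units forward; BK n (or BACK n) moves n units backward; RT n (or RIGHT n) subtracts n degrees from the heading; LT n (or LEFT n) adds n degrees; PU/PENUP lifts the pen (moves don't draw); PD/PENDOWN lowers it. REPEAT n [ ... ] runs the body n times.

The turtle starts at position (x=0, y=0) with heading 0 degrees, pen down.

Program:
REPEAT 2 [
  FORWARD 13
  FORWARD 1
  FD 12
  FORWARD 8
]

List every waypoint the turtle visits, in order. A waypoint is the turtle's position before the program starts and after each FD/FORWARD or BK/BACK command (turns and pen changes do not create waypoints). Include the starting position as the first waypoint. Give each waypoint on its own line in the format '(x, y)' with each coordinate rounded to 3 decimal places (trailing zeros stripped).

Answer: (0, 0)
(13, 0)
(14, 0)
(26, 0)
(34, 0)
(47, 0)
(48, 0)
(60, 0)
(68, 0)

Derivation:
Executing turtle program step by step:
Start: pos=(0,0), heading=0, pen down
REPEAT 2 [
  -- iteration 1/2 --
  FD 13: (0,0) -> (13,0) [heading=0, draw]
  FD 1: (13,0) -> (14,0) [heading=0, draw]
  FD 12: (14,0) -> (26,0) [heading=0, draw]
  FD 8: (26,0) -> (34,0) [heading=0, draw]
  -- iteration 2/2 --
  FD 13: (34,0) -> (47,0) [heading=0, draw]
  FD 1: (47,0) -> (48,0) [heading=0, draw]
  FD 12: (48,0) -> (60,0) [heading=0, draw]
  FD 8: (60,0) -> (68,0) [heading=0, draw]
]
Final: pos=(68,0), heading=0, 8 segment(s) drawn
Waypoints (9 total):
(0, 0)
(13, 0)
(14, 0)
(26, 0)
(34, 0)
(47, 0)
(48, 0)
(60, 0)
(68, 0)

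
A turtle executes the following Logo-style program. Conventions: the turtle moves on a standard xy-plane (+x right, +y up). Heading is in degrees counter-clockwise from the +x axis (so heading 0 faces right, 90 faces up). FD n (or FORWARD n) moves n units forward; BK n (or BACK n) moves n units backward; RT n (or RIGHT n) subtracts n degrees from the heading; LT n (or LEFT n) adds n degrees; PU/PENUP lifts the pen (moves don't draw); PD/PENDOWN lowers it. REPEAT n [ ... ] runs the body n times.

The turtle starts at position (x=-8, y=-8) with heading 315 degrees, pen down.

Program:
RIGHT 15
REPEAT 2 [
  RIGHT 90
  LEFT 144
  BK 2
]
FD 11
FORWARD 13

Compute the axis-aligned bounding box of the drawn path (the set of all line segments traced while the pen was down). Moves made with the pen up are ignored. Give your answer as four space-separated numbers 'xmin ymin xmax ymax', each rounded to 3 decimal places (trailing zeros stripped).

Answer: -11.327 -9.277 4.732 8.558

Derivation:
Executing turtle program step by step:
Start: pos=(-8,-8), heading=315, pen down
RT 15: heading 315 -> 300
REPEAT 2 [
  -- iteration 1/2 --
  RT 90: heading 300 -> 210
  LT 144: heading 210 -> 354
  BK 2: (-8,-8) -> (-9.989,-7.791) [heading=354, draw]
  -- iteration 2/2 --
  RT 90: heading 354 -> 264
  LT 144: heading 264 -> 48
  BK 2: (-9.989,-7.791) -> (-11.327,-9.277) [heading=48, draw]
]
FD 11: (-11.327,-9.277) -> (-3.967,-1.103) [heading=48, draw]
FD 13: (-3.967,-1.103) -> (4.732,8.558) [heading=48, draw]
Final: pos=(4.732,8.558), heading=48, 4 segment(s) drawn

Segment endpoints: x in {-11.327, -9.989, -8, -3.967, 4.732}, y in {-9.277, -8, -7.791, -1.103, 8.558}
xmin=-11.327, ymin=-9.277, xmax=4.732, ymax=8.558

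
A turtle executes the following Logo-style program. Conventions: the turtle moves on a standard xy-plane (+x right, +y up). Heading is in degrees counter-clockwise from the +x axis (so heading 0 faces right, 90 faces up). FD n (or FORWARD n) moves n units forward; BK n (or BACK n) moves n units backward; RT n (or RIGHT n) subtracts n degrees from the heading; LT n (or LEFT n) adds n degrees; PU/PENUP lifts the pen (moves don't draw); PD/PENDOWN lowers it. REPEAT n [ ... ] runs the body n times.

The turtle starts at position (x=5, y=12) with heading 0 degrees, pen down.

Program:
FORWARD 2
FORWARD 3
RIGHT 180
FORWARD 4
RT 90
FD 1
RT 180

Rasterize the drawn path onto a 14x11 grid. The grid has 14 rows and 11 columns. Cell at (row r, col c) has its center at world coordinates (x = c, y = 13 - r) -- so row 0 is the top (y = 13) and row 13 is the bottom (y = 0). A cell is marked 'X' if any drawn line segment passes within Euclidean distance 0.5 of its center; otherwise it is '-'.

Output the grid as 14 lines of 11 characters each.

Answer: ------X----
-----XXXXXX
-----------
-----------
-----------
-----------
-----------
-----------
-----------
-----------
-----------
-----------
-----------
-----------

Derivation:
Segment 0: (5,12) -> (7,12)
Segment 1: (7,12) -> (10,12)
Segment 2: (10,12) -> (6,12)
Segment 3: (6,12) -> (6,13)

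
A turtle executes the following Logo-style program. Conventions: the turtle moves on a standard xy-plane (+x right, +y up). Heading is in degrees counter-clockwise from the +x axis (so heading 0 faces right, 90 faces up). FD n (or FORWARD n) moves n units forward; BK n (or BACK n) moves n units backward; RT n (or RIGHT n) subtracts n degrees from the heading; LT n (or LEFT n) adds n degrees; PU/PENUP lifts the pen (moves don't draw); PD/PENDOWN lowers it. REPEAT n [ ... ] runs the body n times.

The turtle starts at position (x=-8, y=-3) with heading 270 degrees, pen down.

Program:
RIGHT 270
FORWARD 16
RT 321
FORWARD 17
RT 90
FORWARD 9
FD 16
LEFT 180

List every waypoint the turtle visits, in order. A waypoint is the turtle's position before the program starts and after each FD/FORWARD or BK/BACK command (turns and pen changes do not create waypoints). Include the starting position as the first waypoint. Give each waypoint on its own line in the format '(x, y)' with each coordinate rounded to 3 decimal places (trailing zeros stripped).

Executing turtle program step by step:
Start: pos=(-8,-3), heading=270, pen down
RT 270: heading 270 -> 0
FD 16: (-8,-3) -> (8,-3) [heading=0, draw]
RT 321: heading 0 -> 39
FD 17: (8,-3) -> (21.211,7.698) [heading=39, draw]
RT 90: heading 39 -> 309
FD 9: (21.211,7.698) -> (26.875,0.704) [heading=309, draw]
FD 16: (26.875,0.704) -> (36.944,-11.73) [heading=309, draw]
LT 180: heading 309 -> 129
Final: pos=(36.944,-11.73), heading=129, 4 segment(s) drawn
Waypoints (5 total):
(-8, -3)
(8, -3)
(21.211, 7.698)
(26.875, 0.704)
(36.944, -11.73)

Answer: (-8, -3)
(8, -3)
(21.211, 7.698)
(26.875, 0.704)
(36.944, -11.73)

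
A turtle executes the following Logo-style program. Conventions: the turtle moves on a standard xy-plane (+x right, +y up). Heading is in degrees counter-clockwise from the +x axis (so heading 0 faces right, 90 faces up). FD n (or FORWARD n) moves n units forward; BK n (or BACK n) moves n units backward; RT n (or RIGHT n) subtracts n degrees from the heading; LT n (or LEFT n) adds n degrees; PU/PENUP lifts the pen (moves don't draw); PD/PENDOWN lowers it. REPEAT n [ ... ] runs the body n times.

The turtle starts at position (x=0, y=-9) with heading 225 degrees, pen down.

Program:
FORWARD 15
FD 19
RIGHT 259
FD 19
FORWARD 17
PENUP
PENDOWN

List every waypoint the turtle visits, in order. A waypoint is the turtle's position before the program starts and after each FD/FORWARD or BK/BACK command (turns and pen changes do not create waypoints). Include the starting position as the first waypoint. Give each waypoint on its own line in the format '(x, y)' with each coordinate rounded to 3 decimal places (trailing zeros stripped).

Executing turtle program step by step:
Start: pos=(0,-9), heading=225, pen down
FD 15: (0,-9) -> (-10.607,-19.607) [heading=225, draw]
FD 19: (-10.607,-19.607) -> (-24.042,-33.042) [heading=225, draw]
RT 259: heading 225 -> 326
FD 19: (-24.042,-33.042) -> (-8.29,-43.666) [heading=326, draw]
FD 17: (-8.29,-43.666) -> (5.804,-53.173) [heading=326, draw]
PU: pen up
PD: pen down
Final: pos=(5.804,-53.173), heading=326, 4 segment(s) drawn
Waypoints (5 total):
(0, -9)
(-10.607, -19.607)
(-24.042, -33.042)
(-8.29, -43.666)
(5.804, -53.173)

Answer: (0, -9)
(-10.607, -19.607)
(-24.042, -33.042)
(-8.29, -43.666)
(5.804, -53.173)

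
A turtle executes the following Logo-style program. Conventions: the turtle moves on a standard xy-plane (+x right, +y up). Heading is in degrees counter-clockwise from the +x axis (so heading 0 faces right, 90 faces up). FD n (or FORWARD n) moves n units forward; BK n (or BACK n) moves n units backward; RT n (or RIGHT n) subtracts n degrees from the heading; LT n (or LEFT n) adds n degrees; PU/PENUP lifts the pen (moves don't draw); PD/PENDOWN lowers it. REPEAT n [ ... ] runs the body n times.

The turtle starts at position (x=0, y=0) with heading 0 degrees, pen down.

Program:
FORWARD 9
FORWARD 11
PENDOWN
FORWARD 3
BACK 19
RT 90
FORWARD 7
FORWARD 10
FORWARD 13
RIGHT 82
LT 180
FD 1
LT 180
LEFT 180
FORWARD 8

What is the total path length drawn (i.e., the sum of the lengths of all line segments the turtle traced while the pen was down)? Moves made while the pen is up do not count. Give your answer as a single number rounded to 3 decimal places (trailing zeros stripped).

Answer: 81

Derivation:
Executing turtle program step by step:
Start: pos=(0,0), heading=0, pen down
FD 9: (0,0) -> (9,0) [heading=0, draw]
FD 11: (9,0) -> (20,0) [heading=0, draw]
PD: pen down
FD 3: (20,0) -> (23,0) [heading=0, draw]
BK 19: (23,0) -> (4,0) [heading=0, draw]
RT 90: heading 0 -> 270
FD 7: (4,0) -> (4,-7) [heading=270, draw]
FD 10: (4,-7) -> (4,-17) [heading=270, draw]
FD 13: (4,-17) -> (4,-30) [heading=270, draw]
RT 82: heading 270 -> 188
LT 180: heading 188 -> 8
FD 1: (4,-30) -> (4.99,-29.861) [heading=8, draw]
LT 180: heading 8 -> 188
LT 180: heading 188 -> 8
FD 8: (4.99,-29.861) -> (12.912,-28.747) [heading=8, draw]
Final: pos=(12.912,-28.747), heading=8, 9 segment(s) drawn

Segment lengths:
  seg 1: (0,0) -> (9,0), length = 9
  seg 2: (9,0) -> (20,0), length = 11
  seg 3: (20,0) -> (23,0), length = 3
  seg 4: (23,0) -> (4,0), length = 19
  seg 5: (4,0) -> (4,-7), length = 7
  seg 6: (4,-7) -> (4,-17), length = 10
  seg 7: (4,-17) -> (4,-30), length = 13
  seg 8: (4,-30) -> (4.99,-29.861), length = 1
  seg 9: (4.99,-29.861) -> (12.912,-28.747), length = 8
Total = 81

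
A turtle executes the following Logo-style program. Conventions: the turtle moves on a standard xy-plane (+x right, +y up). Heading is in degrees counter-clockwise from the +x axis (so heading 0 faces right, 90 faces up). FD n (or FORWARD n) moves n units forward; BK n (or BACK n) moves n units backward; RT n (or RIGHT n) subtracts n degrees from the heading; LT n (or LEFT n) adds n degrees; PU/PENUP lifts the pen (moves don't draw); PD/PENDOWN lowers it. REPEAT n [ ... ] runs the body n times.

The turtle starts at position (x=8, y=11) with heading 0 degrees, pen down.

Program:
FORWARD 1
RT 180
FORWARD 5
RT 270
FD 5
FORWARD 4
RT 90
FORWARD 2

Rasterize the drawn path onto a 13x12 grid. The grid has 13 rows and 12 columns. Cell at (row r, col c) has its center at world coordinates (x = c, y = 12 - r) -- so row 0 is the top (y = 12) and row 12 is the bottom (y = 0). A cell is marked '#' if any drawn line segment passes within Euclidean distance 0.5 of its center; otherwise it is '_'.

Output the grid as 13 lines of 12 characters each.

Segment 0: (8,11) -> (9,11)
Segment 1: (9,11) -> (4,11)
Segment 2: (4,11) -> (4,6)
Segment 3: (4,6) -> (4,2)
Segment 4: (4,2) -> (2,2)

Answer: ____________
____######__
____#_______
____#_______
____#_______
____#_______
____#_______
____#_______
____#_______
____#_______
__###_______
____________
____________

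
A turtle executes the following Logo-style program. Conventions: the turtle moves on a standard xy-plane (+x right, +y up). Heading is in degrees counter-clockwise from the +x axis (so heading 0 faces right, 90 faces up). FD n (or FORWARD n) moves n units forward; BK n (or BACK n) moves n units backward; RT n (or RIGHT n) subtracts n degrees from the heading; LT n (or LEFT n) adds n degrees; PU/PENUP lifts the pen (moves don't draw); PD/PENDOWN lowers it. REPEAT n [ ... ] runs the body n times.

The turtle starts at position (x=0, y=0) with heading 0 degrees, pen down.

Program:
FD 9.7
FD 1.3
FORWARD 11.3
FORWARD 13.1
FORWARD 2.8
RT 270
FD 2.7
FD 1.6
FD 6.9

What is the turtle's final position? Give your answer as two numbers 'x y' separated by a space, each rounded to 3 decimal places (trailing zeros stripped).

Answer: 38.2 11.2

Derivation:
Executing turtle program step by step:
Start: pos=(0,0), heading=0, pen down
FD 9.7: (0,0) -> (9.7,0) [heading=0, draw]
FD 1.3: (9.7,0) -> (11,0) [heading=0, draw]
FD 11.3: (11,0) -> (22.3,0) [heading=0, draw]
FD 13.1: (22.3,0) -> (35.4,0) [heading=0, draw]
FD 2.8: (35.4,0) -> (38.2,0) [heading=0, draw]
RT 270: heading 0 -> 90
FD 2.7: (38.2,0) -> (38.2,2.7) [heading=90, draw]
FD 1.6: (38.2,2.7) -> (38.2,4.3) [heading=90, draw]
FD 6.9: (38.2,4.3) -> (38.2,11.2) [heading=90, draw]
Final: pos=(38.2,11.2), heading=90, 8 segment(s) drawn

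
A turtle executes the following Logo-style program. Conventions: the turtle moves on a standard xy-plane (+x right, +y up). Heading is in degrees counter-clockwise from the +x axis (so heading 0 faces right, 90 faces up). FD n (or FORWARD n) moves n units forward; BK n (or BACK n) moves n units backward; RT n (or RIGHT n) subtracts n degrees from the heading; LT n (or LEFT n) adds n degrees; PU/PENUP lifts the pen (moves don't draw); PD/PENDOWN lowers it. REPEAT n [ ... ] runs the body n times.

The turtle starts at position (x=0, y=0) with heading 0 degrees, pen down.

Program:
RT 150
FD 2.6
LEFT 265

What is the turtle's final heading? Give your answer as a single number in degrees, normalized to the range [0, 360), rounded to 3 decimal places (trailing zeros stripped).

Answer: 115

Derivation:
Executing turtle program step by step:
Start: pos=(0,0), heading=0, pen down
RT 150: heading 0 -> 210
FD 2.6: (0,0) -> (-2.252,-1.3) [heading=210, draw]
LT 265: heading 210 -> 115
Final: pos=(-2.252,-1.3), heading=115, 1 segment(s) drawn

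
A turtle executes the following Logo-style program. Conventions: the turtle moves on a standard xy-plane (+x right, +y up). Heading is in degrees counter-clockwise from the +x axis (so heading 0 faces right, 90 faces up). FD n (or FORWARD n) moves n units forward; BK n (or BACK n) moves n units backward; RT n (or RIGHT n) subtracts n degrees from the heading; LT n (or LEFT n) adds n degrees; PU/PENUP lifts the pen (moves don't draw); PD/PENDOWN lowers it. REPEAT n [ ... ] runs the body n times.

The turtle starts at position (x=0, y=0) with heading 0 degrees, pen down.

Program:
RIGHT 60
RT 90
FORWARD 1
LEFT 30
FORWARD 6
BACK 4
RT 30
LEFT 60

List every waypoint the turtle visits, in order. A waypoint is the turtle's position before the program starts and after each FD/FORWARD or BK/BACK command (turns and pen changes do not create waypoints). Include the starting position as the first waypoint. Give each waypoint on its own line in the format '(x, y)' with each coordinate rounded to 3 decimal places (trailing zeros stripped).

Executing turtle program step by step:
Start: pos=(0,0), heading=0, pen down
RT 60: heading 0 -> 300
RT 90: heading 300 -> 210
FD 1: (0,0) -> (-0.866,-0.5) [heading=210, draw]
LT 30: heading 210 -> 240
FD 6: (-0.866,-0.5) -> (-3.866,-5.696) [heading=240, draw]
BK 4: (-3.866,-5.696) -> (-1.866,-2.232) [heading=240, draw]
RT 30: heading 240 -> 210
LT 60: heading 210 -> 270
Final: pos=(-1.866,-2.232), heading=270, 3 segment(s) drawn
Waypoints (4 total):
(0, 0)
(-0.866, -0.5)
(-3.866, -5.696)
(-1.866, -2.232)

Answer: (0, 0)
(-0.866, -0.5)
(-3.866, -5.696)
(-1.866, -2.232)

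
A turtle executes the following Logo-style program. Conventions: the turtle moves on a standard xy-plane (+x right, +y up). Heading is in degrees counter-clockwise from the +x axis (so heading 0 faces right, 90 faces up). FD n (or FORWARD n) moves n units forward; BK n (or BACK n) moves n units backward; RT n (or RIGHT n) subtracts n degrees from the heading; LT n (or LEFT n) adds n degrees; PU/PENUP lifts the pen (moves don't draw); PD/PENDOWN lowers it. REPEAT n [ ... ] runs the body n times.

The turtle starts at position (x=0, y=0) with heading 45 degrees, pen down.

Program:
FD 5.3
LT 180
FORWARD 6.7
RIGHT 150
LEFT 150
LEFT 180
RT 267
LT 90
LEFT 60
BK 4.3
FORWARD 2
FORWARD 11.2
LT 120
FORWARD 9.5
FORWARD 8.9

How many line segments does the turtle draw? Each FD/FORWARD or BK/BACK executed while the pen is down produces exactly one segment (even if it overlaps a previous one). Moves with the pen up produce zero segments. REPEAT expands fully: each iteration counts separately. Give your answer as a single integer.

Executing turtle program step by step:
Start: pos=(0,0), heading=45, pen down
FD 5.3: (0,0) -> (3.748,3.748) [heading=45, draw]
LT 180: heading 45 -> 225
FD 6.7: (3.748,3.748) -> (-0.99,-0.99) [heading=225, draw]
RT 150: heading 225 -> 75
LT 150: heading 75 -> 225
LT 180: heading 225 -> 45
RT 267: heading 45 -> 138
LT 90: heading 138 -> 228
LT 60: heading 228 -> 288
BK 4.3: (-0.99,-0.99) -> (-2.319,3.1) [heading=288, draw]
FD 2: (-2.319,3.1) -> (-1.701,1.197) [heading=288, draw]
FD 11.2: (-1.701,1.197) -> (1.76,-9.454) [heading=288, draw]
LT 120: heading 288 -> 48
FD 9.5: (1.76,-9.454) -> (8.117,-2.394) [heading=48, draw]
FD 8.9: (8.117,-2.394) -> (14.072,4.22) [heading=48, draw]
Final: pos=(14.072,4.22), heading=48, 7 segment(s) drawn
Segments drawn: 7

Answer: 7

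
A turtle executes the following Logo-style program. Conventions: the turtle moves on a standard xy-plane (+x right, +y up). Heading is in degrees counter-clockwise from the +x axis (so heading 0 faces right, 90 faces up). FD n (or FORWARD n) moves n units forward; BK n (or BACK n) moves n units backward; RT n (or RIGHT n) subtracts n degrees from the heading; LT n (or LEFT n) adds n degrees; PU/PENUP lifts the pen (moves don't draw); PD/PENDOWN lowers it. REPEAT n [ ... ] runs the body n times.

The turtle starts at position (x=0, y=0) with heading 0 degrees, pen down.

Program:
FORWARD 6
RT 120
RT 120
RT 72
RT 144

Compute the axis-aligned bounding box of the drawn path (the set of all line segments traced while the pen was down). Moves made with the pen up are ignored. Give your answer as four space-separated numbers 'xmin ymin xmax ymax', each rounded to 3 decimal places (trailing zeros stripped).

Answer: 0 0 6 0

Derivation:
Executing turtle program step by step:
Start: pos=(0,0), heading=0, pen down
FD 6: (0,0) -> (6,0) [heading=0, draw]
RT 120: heading 0 -> 240
RT 120: heading 240 -> 120
RT 72: heading 120 -> 48
RT 144: heading 48 -> 264
Final: pos=(6,0), heading=264, 1 segment(s) drawn

Segment endpoints: x in {0, 6}, y in {0}
xmin=0, ymin=0, xmax=6, ymax=0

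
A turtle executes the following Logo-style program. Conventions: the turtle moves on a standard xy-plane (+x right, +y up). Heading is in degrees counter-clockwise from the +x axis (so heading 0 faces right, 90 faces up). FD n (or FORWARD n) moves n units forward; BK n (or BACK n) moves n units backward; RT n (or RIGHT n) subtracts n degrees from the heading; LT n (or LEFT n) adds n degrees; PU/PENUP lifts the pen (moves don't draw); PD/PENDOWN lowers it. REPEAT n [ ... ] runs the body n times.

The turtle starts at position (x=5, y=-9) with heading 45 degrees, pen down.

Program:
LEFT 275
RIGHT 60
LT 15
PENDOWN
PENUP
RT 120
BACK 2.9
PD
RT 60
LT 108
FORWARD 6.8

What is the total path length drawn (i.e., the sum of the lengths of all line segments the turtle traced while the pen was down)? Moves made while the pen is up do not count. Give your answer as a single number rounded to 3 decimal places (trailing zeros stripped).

Executing turtle program step by step:
Start: pos=(5,-9), heading=45, pen down
LT 275: heading 45 -> 320
RT 60: heading 320 -> 260
LT 15: heading 260 -> 275
PD: pen down
PU: pen up
RT 120: heading 275 -> 155
BK 2.9: (5,-9) -> (7.628,-10.226) [heading=155, move]
PD: pen down
RT 60: heading 155 -> 95
LT 108: heading 95 -> 203
FD 6.8: (7.628,-10.226) -> (1.369,-12.883) [heading=203, draw]
Final: pos=(1.369,-12.883), heading=203, 1 segment(s) drawn

Segment lengths:
  seg 1: (7.628,-10.226) -> (1.369,-12.883), length = 6.8
Total = 6.8

Answer: 6.8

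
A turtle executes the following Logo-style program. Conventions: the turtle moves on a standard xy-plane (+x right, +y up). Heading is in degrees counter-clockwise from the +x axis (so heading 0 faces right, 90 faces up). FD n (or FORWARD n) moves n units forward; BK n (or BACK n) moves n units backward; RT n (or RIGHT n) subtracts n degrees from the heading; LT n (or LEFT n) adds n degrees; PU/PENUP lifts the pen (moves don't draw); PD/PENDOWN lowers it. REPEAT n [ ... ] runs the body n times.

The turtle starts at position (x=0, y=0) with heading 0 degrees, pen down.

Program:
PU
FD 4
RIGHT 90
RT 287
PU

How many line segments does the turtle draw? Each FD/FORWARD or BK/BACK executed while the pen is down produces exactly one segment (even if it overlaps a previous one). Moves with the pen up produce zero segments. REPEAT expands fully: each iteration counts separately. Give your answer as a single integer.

Answer: 0

Derivation:
Executing turtle program step by step:
Start: pos=(0,0), heading=0, pen down
PU: pen up
FD 4: (0,0) -> (4,0) [heading=0, move]
RT 90: heading 0 -> 270
RT 287: heading 270 -> 343
PU: pen up
Final: pos=(4,0), heading=343, 0 segment(s) drawn
Segments drawn: 0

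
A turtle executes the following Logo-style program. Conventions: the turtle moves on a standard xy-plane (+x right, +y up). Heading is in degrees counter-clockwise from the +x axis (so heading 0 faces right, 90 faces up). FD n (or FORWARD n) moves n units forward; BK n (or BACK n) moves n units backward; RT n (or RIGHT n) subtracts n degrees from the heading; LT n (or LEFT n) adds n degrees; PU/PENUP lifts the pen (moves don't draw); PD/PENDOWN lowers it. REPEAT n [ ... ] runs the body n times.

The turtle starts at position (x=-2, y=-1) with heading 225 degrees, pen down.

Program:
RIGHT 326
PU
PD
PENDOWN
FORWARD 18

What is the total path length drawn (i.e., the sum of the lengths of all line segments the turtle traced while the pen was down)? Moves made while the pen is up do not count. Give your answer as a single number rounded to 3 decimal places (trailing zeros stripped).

Executing turtle program step by step:
Start: pos=(-2,-1), heading=225, pen down
RT 326: heading 225 -> 259
PU: pen up
PD: pen down
PD: pen down
FD 18: (-2,-1) -> (-5.435,-18.669) [heading=259, draw]
Final: pos=(-5.435,-18.669), heading=259, 1 segment(s) drawn

Segment lengths:
  seg 1: (-2,-1) -> (-5.435,-18.669), length = 18
Total = 18

Answer: 18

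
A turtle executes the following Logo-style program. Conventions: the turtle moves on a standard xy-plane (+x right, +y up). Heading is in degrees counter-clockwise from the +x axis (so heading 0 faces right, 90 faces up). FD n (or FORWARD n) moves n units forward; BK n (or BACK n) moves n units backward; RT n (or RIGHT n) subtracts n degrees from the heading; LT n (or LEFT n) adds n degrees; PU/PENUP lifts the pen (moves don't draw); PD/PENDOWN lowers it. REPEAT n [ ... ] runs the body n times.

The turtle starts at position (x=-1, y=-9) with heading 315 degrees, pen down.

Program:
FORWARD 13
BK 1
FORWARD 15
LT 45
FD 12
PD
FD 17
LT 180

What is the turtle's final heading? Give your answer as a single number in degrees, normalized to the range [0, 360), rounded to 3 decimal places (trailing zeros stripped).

Executing turtle program step by step:
Start: pos=(-1,-9), heading=315, pen down
FD 13: (-1,-9) -> (8.192,-18.192) [heading=315, draw]
BK 1: (8.192,-18.192) -> (7.485,-17.485) [heading=315, draw]
FD 15: (7.485,-17.485) -> (18.092,-28.092) [heading=315, draw]
LT 45: heading 315 -> 0
FD 12: (18.092,-28.092) -> (30.092,-28.092) [heading=0, draw]
PD: pen down
FD 17: (30.092,-28.092) -> (47.092,-28.092) [heading=0, draw]
LT 180: heading 0 -> 180
Final: pos=(47.092,-28.092), heading=180, 5 segment(s) drawn

Answer: 180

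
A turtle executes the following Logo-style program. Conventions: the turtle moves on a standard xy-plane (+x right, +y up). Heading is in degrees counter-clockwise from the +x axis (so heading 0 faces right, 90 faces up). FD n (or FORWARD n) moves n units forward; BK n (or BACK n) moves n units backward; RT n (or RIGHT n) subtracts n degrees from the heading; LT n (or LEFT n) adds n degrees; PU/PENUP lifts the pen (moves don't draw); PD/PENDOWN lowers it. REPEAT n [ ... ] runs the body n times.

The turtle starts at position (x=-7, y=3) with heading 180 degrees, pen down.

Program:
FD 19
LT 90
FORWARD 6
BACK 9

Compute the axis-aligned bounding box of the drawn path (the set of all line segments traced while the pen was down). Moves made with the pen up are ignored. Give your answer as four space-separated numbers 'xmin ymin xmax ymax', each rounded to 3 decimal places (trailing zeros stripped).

Executing turtle program step by step:
Start: pos=(-7,3), heading=180, pen down
FD 19: (-7,3) -> (-26,3) [heading=180, draw]
LT 90: heading 180 -> 270
FD 6: (-26,3) -> (-26,-3) [heading=270, draw]
BK 9: (-26,-3) -> (-26,6) [heading=270, draw]
Final: pos=(-26,6), heading=270, 3 segment(s) drawn

Segment endpoints: x in {-26, -7}, y in {-3, 3, 3, 6}
xmin=-26, ymin=-3, xmax=-7, ymax=6

Answer: -26 -3 -7 6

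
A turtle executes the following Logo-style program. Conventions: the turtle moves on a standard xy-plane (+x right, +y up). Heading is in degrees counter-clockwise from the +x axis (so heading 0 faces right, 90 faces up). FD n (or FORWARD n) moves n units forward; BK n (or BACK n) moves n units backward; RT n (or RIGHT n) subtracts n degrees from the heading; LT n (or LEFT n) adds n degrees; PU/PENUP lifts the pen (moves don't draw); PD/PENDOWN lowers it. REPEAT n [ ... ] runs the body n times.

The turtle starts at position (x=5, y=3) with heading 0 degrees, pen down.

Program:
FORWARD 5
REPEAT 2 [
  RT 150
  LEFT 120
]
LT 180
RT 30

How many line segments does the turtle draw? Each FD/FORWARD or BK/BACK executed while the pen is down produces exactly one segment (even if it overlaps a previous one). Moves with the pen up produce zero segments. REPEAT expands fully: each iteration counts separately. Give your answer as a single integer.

Answer: 1

Derivation:
Executing turtle program step by step:
Start: pos=(5,3), heading=0, pen down
FD 5: (5,3) -> (10,3) [heading=0, draw]
REPEAT 2 [
  -- iteration 1/2 --
  RT 150: heading 0 -> 210
  LT 120: heading 210 -> 330
  -- iteration 2/2 --
  RT 150: heading 330 -> 180
  LT 120: heading 180 -> 300
]
LT 180: heading 300 -> 120
RT 30: heading 120 -> 90
Final: pos=(10,3), heading=90, 1 segment(s) drawn
Segments drawn: 1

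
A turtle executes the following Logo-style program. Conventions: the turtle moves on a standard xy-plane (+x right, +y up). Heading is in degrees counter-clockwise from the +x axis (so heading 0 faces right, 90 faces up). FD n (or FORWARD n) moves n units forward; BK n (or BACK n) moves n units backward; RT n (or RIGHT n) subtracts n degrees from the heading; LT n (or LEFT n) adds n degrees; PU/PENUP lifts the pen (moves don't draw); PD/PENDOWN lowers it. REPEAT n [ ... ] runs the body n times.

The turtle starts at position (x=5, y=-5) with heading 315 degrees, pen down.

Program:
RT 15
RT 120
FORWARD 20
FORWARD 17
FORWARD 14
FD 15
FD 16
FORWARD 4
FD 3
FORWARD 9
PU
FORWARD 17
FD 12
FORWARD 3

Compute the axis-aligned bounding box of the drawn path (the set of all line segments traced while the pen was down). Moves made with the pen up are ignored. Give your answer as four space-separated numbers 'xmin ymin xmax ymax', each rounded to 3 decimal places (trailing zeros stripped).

Executing turtle program step by step:
Start: pos=(5,-5), heading=315, pen down
RT 15: heading 315 -> 300
RT 120: heading 300 -> 180
FD 20: (5,-5) -> (-15,-5) [heading=180, draw]
FD 17: (-15,-5) -> (-32,-5) [heading=180, draw]
FD 14: (-32,-5) -> (-46,-5) [heading=180, draw]
FD 15: (-46,-5) -> (-61,-5) [heading=180, draw]
FD 16: (-61,-5) -> (-77,-5) [heading=180, draw]
FD 4: (-77,-5) -> (-81,-5) [heading=180, draw]
FD 3: (-81,-5) -> (-84,-5) [heading=180, draw]
FD 9: (-84,-5) -> (-93,-5) [heading=180, draw]
PU: pen up
FD 17: (-93,-5) -> (-110,-5) [heading=180, move]
FD 12: (-110,-5) -> (-122,-5) [heading=180, move]
FD 3: (-122,-5) -> (-125,-5) [heading=180, move]
Final: pos=(-125,-5), heading=180, 8 segment(s) drawn

Segment endpoints: x in {-93, -84, -81, -77, -61, -46, -32, -15, 5}, y in {-5, -5, -5, -5, -5, -5, -5, -5}
xmin=-93, ymin=-5, xmax=5, ymax=-5

Answer: -93 -5 5 -5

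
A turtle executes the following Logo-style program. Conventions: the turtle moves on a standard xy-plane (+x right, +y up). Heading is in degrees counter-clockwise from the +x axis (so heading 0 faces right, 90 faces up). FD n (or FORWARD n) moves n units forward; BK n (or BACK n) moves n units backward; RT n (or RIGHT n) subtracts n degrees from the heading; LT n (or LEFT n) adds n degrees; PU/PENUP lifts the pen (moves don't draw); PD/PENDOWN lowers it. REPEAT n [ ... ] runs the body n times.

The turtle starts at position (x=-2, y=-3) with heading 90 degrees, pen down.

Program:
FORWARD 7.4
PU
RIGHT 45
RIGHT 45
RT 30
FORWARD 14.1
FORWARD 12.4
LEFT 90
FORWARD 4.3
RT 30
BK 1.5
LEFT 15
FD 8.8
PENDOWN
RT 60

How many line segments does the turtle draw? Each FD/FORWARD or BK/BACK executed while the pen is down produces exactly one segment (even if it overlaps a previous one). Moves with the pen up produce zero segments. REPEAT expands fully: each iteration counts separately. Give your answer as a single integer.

Executing turtle program step by step:
Start: pos=(-2,-3), heading=90, pen down
FD 7.4: (-2,-3) -> (-2,4.4) [heading=90, draw]
PU: pen up
RT 45: heading 90 -> 45
RT 45: heading 45 -> 0
RT 30: heading 0 -> 330
FD 14.1: (-2,4.4) -> (10.211,-2.65) [heading=330, move]
FD 12.4: (10.211,-2.65) -> (20.95,-8.85) [heading=330, move]
LT 90: heading 330 -> 60
FD 4.3: (20.95,-8.85) -> (23.1,-5.126) [heading=60, move]
RT 30: heading 60 -> 30
BK 1.5: (23.1,-5.126) -> (21.801,-5.876) [heading=30, move]
LT 15: heading 30 -> 45
FD 8.8: (21.801,-5.876) -> (28.023,0.346) [heading=45, move]
PD: pen down
RT 60: heading 45 -> 345
Final: pos=(28.023,0.346), heading=345, 1 segment(s) drawn
Segments drawn: 1

Answer: 1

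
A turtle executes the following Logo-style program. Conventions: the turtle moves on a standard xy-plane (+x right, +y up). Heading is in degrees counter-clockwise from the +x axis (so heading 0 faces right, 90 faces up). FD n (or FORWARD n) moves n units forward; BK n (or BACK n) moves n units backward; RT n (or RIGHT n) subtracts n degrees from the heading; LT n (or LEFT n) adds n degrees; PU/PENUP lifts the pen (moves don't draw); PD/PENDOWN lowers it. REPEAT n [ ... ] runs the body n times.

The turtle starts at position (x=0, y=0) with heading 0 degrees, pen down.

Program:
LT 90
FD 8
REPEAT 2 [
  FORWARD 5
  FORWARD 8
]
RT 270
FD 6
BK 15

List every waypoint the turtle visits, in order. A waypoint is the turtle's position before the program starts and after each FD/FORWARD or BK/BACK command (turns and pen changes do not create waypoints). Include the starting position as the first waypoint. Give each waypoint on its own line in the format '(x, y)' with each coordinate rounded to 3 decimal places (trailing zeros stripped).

Executing turtle program step by step:
Start: pos=(0,0), heading=0, pen down
LT 90: heading 0 -> 90
FD 8: (0,0) -> (0,8) [heading=90, draw]
REPEAT 2 [
  -- iteration 1/2 --
  FD 5: (0,8) -> (0,13) [heading=90, draw]
  FD 8: (0,13) -> (0,21) [heading=90, draw]
  -- iteration 2/2 --
  FD 5: (0,21) -> (0,26) [heading=90, draw]
  FD 8: (0,26) -> (0,34) [heading=90, draw]
]
RT 270: heading 90 -> 180
FD 6: (0,34) -> (-6,34) [heading=180, draw]
BK 15: (-6,34) -> (9,34) [heading=180, draw]
Final: pos=(9,34), heading=180, 7 segment(s) drawn
Waypoints (8 total):
(0, 0)
(0, 8)
(0, 13)
(0, 21)
(0, 26)
(0, 34)
(-6, 34)
(9, 34)

Answer: (0, 0)
(0, 8)
(0, 13)
(0, 21)
(0, 26)
(0, 34)
(-6, 34)
(9, 34)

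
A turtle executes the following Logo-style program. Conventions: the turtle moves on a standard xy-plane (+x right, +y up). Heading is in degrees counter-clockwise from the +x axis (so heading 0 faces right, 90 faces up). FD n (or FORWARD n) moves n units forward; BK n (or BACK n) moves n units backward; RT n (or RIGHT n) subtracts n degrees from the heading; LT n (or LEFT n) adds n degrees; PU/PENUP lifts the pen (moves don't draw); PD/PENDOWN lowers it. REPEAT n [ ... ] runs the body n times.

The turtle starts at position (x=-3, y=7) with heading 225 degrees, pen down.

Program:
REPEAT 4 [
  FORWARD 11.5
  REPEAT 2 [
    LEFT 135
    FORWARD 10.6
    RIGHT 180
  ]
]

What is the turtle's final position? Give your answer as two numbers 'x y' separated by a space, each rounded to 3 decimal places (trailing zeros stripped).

Executing turtle program step by step:
Start: pos=(-3,7), heading=225, pen down
REPEAT 4 [
  -- iteration 1/4 --
  FD 11.5: (-3,7) -> (-11.132,-1.132) [heading=225, draw]
  REPEAT 2 [
    -- iteration 1/2 --
    LT 135: heading 225 -> 0
    FD 10.6: (-11.132,-1.132) -> (-0.532,-1.132) [heading=0, draw]
    RT 180: heading 0 -> 180
    -- iteration 2/2 --
    LT 135: heading 180 -> 315
    FD 10.6: (-0.532,-1.132) -> (6.964,-8.627) [heading=315, draw]
    RT 180: heading 315 -> 135
  ]
  -- iteration 2/4 --
  FD 11.5: (6.964,-8.627) -> (-1.168,-0.495) [heading=135, draw]
  REPEAT 2 [
    -- iteration 1/2 --
    LT 135: heading 135 -> 270
    FD 10.6: (-1.168,-0.495) -> (-1.168,-11.095) [heading=270, draw]
    RT 180: heading 270 -> 90
    -- iteration 2/2 --
    LT 135: heading 90 -> 225
    FD 10.6: (-1.168,-11.095) -> (-8.663,-18.591) [heading=225, draw]
    RT 180: heading 225 -> 45
  ]
  -- iteration 3/4 --
  FD 11.5: (-8.663,-18.591) -> (-0.532,-10.459) [heading=45, draw]
  REPEAT 2 [
    -- iteration 1/2 --
    LT 135: heading 45 -> 180
    FD 10.6: (-0.532,-10.459) -> (-11.132,-10.459) [heading=180, draw]
    RT 180: heading 180 -> 0
    -- iteration 2/2 --
    LT 135: heading 0 -> 135
    FD 10.6: (-11.132,-10.459) -> (-18.627,-2.964) [heading=135, draw]
    RT 180: heading 135 -> 315
  ]
  -- iteration 4/4 --
  FD 11.5: (-18.627,-2.964) -> (-10.495,-11.095) [heading=315, draw]
  REPEAT 2 [
    -- iteration 1/2 --
    LT 135: heading 315 -> 90
    FD 10.6: (-10.495,-11.095) -> (-10.495,-0.495) [heading=90, draw]
    RT 180: heading 90 -> 270
    -- iteration 2/2 --
    LT 135: heading 270 -> 45
    FD 10.6: (-10.495,-0.495) -> (-3,7) [heading=45, draw]
    RT 180: heading 45 -> 225
  ]
]
Final: pos=(-3,7), heading=225, 12 segment(s) drawn

Answer: -3 7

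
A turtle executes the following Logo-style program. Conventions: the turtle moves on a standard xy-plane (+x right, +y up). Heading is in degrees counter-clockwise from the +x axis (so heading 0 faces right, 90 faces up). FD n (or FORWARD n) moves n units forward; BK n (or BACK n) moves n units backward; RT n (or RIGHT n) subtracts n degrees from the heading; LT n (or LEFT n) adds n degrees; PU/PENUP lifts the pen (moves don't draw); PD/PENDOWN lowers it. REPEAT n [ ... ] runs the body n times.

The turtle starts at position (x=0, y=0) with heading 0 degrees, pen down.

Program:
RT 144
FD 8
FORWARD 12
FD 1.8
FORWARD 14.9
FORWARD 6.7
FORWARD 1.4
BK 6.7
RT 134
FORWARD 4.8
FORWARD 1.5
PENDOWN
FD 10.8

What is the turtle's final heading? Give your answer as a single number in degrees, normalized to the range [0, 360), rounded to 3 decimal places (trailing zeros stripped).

Answer: 82

Derivation:
Executing turtle program step by step:
Start: pos=(0,0), heading=0, pen down
RT 144: heading 0 -> 216
FD 8: (0,0) -> (-6.472,-4.702) [heading=216, draw]
FD 12: (-6.472,-4.702) -> (-16.18,-11.756) [heading=216, draw]
FD 1.8: (-16.18,-11.756) -> (-17.637,-12.814) [heading=216, draw]
FD 14.9: (-17.637,-12.814) -> (-29.691,-21.572) [heading=216, draw]
FD 6.7: (-29.691,-21.572) -> (-35.111,-25.51) [heading=216, draw]
FD 1.4: (-35.111,-25.51) -> (-36.244,-26.333) [heading=216, draw]
BK 6.7: (-36.244,-26.333) -> (-30.824,-22.395) [heading=216, draw]
RT 134: heading 216 -> 82
FD 4.8: (-30.824,-22.395) -> (-30.156,-17.641) [heading=82, draw]
FD 1.5: (-30.156,-17.641) -> (-29.947,-16.156) [heading=82, draw]
PD: pen down
FD 10.8: (-29.947,-16.156) -> (-28.444,-5.461) [heading=82, draw]
Final: pos=(-28.444,-5.461), heading=82, 10 segment(s) drawn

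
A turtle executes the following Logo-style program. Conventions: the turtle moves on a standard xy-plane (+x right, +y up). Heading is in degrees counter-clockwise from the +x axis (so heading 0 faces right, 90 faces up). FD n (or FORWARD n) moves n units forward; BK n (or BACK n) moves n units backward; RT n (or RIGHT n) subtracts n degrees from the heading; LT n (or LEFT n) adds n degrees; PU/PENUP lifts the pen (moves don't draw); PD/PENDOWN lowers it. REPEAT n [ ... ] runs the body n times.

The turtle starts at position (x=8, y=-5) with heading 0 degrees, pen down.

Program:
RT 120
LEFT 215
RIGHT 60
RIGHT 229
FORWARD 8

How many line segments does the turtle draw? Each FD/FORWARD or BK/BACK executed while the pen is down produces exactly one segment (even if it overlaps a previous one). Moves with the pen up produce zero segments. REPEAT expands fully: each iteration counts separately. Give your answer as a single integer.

Executing turtle program step by step:
Start: pos=(8,-5), heading=0, pen down
RT 120: heading 0 -> 240
LT 215: heading 240 -> 95
RT 60: heading 95 -> 35
RT 229: heading 35 -> 166
FD 8: (8,-5) -> (0.238,-3.065) [heading=166, draw]
Final: pos=(0.238,-3.065), heading=166, 1 segment(s) drawn
Segments drawn: 1

Answer: 1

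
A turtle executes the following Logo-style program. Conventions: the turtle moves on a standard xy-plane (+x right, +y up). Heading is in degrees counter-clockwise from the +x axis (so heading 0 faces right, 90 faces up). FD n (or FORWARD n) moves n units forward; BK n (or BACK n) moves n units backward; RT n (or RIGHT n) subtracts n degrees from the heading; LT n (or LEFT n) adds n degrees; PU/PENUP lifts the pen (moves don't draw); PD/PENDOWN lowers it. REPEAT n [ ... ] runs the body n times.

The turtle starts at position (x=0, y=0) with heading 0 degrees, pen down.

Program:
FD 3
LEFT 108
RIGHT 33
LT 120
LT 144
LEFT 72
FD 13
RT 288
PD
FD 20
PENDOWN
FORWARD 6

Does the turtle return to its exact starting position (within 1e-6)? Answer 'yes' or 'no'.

Answer: no

Derivation:
Executing turtle program step by step:
Start: pos=(0,0), heading=0, pen down
FD 3: (0,0) -> (3,0) [heading=0, draw]
LT 108: heading 0 -> 108
RT 33: heading 108 -> 75
LT 120: heading 75 -> 195
LT 144: heading 195 -> 339
LT 72: heading 339 -> 51
FD 13: (3,0) -> (11.181,10.103) [heading=51, draw]
RT 288: heading 51 -> 123
PD: pen down
FD 20: (11.181,10.103) -> (0.288,26.876) [heading=123, draw]
PD: pen down
FD 6: (0.288,26.876) -> (-2.979,31.908) [heading=123, draw]
Final: pos=(-2.979,31.908), heading=123, 4 segment(s) drawn

Start position: (0, 0)
Final position: (-2.979, 31.908)
Distance = 32.047; >= 1e-6 -> NOT closed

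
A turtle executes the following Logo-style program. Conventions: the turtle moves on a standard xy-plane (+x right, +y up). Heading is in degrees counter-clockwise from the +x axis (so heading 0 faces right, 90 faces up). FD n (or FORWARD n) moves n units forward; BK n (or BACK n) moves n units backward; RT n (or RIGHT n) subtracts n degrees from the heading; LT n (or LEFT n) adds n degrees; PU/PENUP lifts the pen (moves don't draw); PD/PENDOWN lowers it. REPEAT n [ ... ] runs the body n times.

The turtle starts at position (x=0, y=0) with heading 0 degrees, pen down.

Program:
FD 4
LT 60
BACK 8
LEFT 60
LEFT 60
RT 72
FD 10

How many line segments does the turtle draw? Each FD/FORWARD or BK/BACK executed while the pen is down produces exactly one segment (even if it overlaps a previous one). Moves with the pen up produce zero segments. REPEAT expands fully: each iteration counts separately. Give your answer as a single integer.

Executing turtle program step by step:
Start: pos=(0,0), heading=0, pen down
FD 4: (0,0) -> (4,0) [heading=0, draw]
LT 60: heading 0 -> 60
BK 8: (4,0) -> (0,-6.928) [heading=60, draw]
LT 60: heading 60 -> 120
LT 60: heading 120 -> 180
RT 72: heading 180 -> 108
FD 10: (0,-6.928) -> (-3.09,2.582) [heading=108, draw]
Final: pos=(-3.09,2.582), heading=108, 3 segment(s) drawn
Segments drawn: 3

Answer: 3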